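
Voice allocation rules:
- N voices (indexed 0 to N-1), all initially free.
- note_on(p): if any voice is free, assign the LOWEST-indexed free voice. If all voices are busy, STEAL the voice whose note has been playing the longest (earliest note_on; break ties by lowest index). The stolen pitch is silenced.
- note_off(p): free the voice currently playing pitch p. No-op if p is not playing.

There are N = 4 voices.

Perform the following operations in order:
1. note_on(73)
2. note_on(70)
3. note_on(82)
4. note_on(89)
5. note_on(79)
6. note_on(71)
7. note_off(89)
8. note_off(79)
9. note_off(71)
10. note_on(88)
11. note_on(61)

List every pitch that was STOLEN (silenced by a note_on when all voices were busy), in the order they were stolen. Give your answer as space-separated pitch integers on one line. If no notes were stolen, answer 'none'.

Answer: 73 70

Derivation:
Op 1: note_on(73): voice 0 is free -> assigned | voices=[73 - - -]
Op 2: note_on(70): voice 1 is free -> assigned | voices=[73 70 - -]
Op 3: note_on(82): voice 2 is free -> assigned | voices=[73 70 82 -]
Op 4: note_on(89): voice 3 is free -> assigned | voices=[73 70 82 89]
Op 5: note_on(79): all voices busy, STEAL voice 0 (pitch 73, oldest) -> assign | voices=[79 70 82 89]
Op 6: note_on(71): all voices busy, STEAL voice 1 (pitch 70, oldest) -> assign | voices=[79 71 82 89]
Op 7: note_off(89): free voice 3 | voices=[79 71 82 -]
Op 8: note_off(79): free voice 0 | voices=[- 71 82 -]
Op 9: note_off(71): free voice 1 | voices=[- - 82 -]
Op 10: note_on(88): voice 0 is free -> assigned | voices=[88 - 82 -]
Op 11: note_on(61): voice 1 is free -> assigned | voices=[88 61 82 -]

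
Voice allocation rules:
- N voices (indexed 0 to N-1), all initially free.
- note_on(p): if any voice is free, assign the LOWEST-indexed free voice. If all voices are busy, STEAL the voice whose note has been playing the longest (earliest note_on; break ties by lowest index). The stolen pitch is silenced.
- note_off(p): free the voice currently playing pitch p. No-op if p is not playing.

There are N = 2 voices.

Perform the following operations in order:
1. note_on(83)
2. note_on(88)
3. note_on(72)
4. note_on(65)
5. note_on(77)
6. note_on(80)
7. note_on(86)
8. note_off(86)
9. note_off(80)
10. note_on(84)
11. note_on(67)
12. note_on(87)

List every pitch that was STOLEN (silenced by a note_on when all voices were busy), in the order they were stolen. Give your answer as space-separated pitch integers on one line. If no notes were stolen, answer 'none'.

Op 1: note_on(83): voice 0 is free -> assigned | voices=[83 -]
Op 2: note_on(88): voice 1 is free -> assigned | voices=[83 88]
Op 3: note_on(72): all voices busy, STEAL voice 0 (pitch 83, oldest) -> assign | voices=[72 88]
Op 4: note_on(65): all voices busy, STEAL voice 1 (pitch 88, oldest) -> assign | voices=[72 65]
Op 5: note_on(77): all voices busy, STEAL voice 0 (pitch 72, oldest) -> assign | voices=[77 65]
Op 6: note_on(80): all voices busy, STEAL voice 1 (pitch 65, oldest) -> assign | voices=[77 80]
Op 7: note_on(86): all voices busy, STEAL voice 0 (pitch 77, oldest) -> assign | voices=[86 80]
Op 8: note_off(86): free voice 0 | voices=[- 80]
Op 9: note_off(80): free voice 1 | voices=[- -]
Op 10: note_on(84): voice 0 is free -> assigned | voices=[84 -]
Op 11: note_on(67): voice 1 is free -> assigned | voices=[84 67]
Op 12: note_on(87): all voices busy, STEAL voice 0 (pitch 84, oldest) -> assign | voices=[87 67]

Answer: 83 88 72 65 77 84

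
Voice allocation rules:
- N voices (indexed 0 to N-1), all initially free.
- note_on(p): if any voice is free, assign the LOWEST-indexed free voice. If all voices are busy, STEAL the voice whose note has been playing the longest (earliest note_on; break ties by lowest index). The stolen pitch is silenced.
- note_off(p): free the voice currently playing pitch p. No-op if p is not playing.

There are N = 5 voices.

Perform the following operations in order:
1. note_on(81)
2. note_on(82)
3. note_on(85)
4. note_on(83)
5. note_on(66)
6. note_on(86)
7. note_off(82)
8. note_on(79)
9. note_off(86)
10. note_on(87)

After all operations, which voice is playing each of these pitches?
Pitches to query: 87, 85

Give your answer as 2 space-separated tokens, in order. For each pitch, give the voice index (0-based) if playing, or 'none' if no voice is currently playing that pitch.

Answer: 0 2

Derivation:
Op 1: note_on(81): voice 0 is free -> assigned | voices=[81 - - - -]
Op 2: note_on(82): voice 1 is free -> assigned | voices=[81 82 - - -]
Op 3: note_on(85): voice 2 is free -> assigned | voices=[81 82 85 - -]
Op 4: note_on(83): voice 3 is free -> assigned | voices=[81 82 85 83 -]
Op 5: note_on(66): voice 4 is free -> assigned | voices=[81 82 85 83 66]
Op 6: note_on(86): all voices busy, STEAL voice 0 (pitch 81, oldest) -> assign | voices=[86 82 85 83 66]
Op 7: note_off(82): free voice 1 | voices=[86 - 85 83 66]
Op 8: note_on(79): voice 1 is free -> assigned | voices=[86 79 85 83 66]
Op 9: note_off(86): free voice 0 | voices=[- 79 85 83 66]
Op 10: note_on(87): voice 0 is free -> assigned | voices=[87 79 85 83 66]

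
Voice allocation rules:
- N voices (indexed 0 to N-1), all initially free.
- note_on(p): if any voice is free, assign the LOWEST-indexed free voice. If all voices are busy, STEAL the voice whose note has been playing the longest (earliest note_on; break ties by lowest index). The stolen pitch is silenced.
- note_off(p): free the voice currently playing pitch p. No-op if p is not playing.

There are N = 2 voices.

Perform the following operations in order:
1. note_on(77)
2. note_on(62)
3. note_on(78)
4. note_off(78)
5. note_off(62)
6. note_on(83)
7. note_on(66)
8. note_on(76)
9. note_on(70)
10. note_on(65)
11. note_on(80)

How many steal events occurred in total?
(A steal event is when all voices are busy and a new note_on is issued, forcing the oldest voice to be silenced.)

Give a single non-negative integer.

Answer: 5

Derivation:
Op 1: note_on(77): voice 0 is free -> assigned | voices=[77 -]
Op 2: note_on(62): voice 1 is free -> assigned | voices=[77 62]
Op 3: note_on(78): all voices busy, STEAL voice 0 (pitch 77, oldest) -> assign | voices=[78 62]
Op 4: note_off(78): free voice 0 | voices=[- 62]
Op 5: note_off(62): free voice 1 | voices=[- -]
Op 6: note_on(83): voice 0 is free -> assigned | voices=[83 -]
Op 7: note_on(66): voice 1 is free -> assigned | voices=[83 66]
Op 8: note_on(76): all voices busy, STEAL voice 0 (pitch 83, oldest) -> assign | voices=[76 66]
Op 9: note_on(70): all voices busy, STEAL voice 1 (pitch 66, oldest) -> assign | voices=[76 70]
Op 10: note_on(65): all voices busy, STEAL voice 0 (pitch 76, oldest) -> assign | voices=[65 70]
Op 11: note_on(80): all voices busy, STEAL voice 1 (pitch 70, oldest) -> assign | voices=[65 80]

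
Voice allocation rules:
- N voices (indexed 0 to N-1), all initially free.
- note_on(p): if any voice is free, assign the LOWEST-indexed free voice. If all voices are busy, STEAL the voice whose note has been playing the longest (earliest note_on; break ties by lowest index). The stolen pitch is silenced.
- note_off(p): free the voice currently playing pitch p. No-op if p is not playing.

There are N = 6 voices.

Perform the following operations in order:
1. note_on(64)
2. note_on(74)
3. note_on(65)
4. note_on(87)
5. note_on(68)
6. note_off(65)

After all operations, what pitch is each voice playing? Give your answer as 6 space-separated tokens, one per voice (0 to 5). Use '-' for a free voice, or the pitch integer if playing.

Answer: 64 74 - 87 68 -

Derivation:
Op 1: note_on(64): voice 0 is free -> assigned | voices=[64 - - - - -]
Op 2: note_on(74): voice 1 is free -> assigned | voices=[64 74 - - - -]
Op 3: note_on(65): voice 2 is free -> assigned | voices=[64 74 65 - - -]
Op 4: note_on(87): voice 3 is free -> assigned | voices=[64 74 65 87 - -]
Op 5: note_on(68): voice 4 is free -> assigned | voices=[64 74 65 87 68 -]
Op 6: note_off(65): free voice 2 | voices=[64 74 - 87 68 -]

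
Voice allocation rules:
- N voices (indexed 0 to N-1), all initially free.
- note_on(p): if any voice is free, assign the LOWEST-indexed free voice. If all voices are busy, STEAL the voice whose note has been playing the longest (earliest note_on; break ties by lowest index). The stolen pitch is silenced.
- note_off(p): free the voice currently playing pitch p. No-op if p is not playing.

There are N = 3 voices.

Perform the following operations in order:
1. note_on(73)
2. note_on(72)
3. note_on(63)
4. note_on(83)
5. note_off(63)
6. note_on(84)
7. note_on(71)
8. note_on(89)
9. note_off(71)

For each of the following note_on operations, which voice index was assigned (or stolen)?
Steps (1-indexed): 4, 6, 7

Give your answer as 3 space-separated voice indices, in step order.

Answer: 0 2 1

Derivation:
Op 1: note_on(73): voice 0 is free -> assigned | voices=[73 - -]
Op 2: note_on(72): voice 1 is free -> assigned | voices=[73 72 -]
Op 3: note_on(63): voice 2 is free -> assigned | voices=[73 72 63]
Op 4: note_on(83): all voices busy, STEAL voice 0 (pitch 73, oldest) -> assign | voices=[83 72 63]
Op 5: note_off(63): free voice 2 | voices=[83 72 -]
Op 6: note_on(84): voice 2 is free -> assigned | voices=[83 72 84]
Op 7: note_on(71): all voices busy, STEAL voice 1 (pitch 72, oldest) -> assign | voices=[83 71 84]
Op 8: note_on(89): all voices busy, STEAL voice 0 (pitch 83, oldest) -> assign | voices=[89 71 84]
Op 9: note_off(71): free voice 1 | voices=[89 - 84]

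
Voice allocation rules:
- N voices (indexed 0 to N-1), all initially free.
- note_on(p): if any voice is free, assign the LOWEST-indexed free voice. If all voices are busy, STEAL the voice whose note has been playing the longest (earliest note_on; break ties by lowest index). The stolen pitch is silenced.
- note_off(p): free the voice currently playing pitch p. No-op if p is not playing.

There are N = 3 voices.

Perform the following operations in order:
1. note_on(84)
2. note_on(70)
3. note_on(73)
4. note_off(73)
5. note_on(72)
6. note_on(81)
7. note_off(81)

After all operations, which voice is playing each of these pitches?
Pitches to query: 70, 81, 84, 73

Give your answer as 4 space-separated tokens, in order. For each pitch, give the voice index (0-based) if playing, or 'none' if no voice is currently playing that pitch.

Op 1: note_on(84): voice 0 is free -> assigned | voices=[84 - -]
Op 2: note_on(70): voice 1 is free -> assigned | voices=[84 70 -]
Op 3: note_on(73): voice 2 is free -> assigned | voices=[84 70 73]
Op 4: note_off(73): free voice 2 | voices=[84 70 -]
Op 5: note_on(72): voice 2 is free -> assigned | voices=[84 70 72]
Op 6: note_on(81): all voices busy, STEAL voice 0 (pitch 84, oldest) -> assign | voices=[81 70 72]
Op 7: note_off(81): free voice 0 | voices=[- 70 72]

Answer: 1 none none none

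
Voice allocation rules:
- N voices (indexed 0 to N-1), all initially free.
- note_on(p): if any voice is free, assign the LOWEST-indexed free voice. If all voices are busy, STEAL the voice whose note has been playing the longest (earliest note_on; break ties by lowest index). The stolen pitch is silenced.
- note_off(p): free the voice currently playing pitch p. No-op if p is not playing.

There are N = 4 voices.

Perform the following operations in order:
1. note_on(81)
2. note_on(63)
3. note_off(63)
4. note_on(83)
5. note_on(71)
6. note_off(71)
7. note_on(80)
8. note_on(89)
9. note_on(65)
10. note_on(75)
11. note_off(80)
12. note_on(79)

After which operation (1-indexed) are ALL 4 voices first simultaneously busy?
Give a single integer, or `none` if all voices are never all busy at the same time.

Answer: 8

Derivation:
Op 1: note_on(81): voice 0 is free -> assigned | voices=[81 - - -]
Op 2: note_on(63): voice 1 is free -> assigned | voices=[81 63 - -]
Op 3: note_off(63): free voice 1 | voices=[81 - - -]
Op 4: note_on(83): voice 1 is free -> assigned | voices=[81 83 - -]
Op 5: note_on(71): voice 2 is free -> assigned | voices=[81 83 71 -]
Op 6: note_off(71): free voice 2 | voices=[81 83 - -]
Op 7: note_on(80): voice 2 is free -> assigned | voices=[81 83 80 -]
Op 8: note_on(89): voice 3 is free -> assigned | voices=[81 83 80 89]
Op 9: note_on(65): all voices busy, STEAL voice 0 (pitch 81, oldest) -> assign | voices=[65 83 80 89]
Op 10: note_on(75): all voices busy, STEAL voice 1 (pitch 83, oldest) -> assign | voices=[65 75 80 89]
Op 11: note_off(80): free voice 2 | voices=[65 75 - 89]
Op 12: note_on(79): voice 2 is free -> assigned | voices=[65 75 79 89]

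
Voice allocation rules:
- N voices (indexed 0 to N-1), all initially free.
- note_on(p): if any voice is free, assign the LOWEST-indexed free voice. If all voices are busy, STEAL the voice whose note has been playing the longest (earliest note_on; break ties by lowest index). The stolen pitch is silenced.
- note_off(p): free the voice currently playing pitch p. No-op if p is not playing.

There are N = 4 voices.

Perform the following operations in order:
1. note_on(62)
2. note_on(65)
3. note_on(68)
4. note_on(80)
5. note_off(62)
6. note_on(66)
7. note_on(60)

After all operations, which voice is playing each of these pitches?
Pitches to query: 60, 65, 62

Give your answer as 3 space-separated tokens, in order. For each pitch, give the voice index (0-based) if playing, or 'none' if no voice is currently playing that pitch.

Op 1: note_on(62): voice 0 is free -> assigned | voices=[62 - - -]
Op 2: note_on(65): voice 1 is free -> assigned | voices=[62 65 - -]
Op 3: note_on(68): voice 2 is free -> assigned | voices=[62 65 68 -]
Op 4: note_on(80): voice 3 is free -> assigned | voices=[62 65 68 80]
Op 5: note_off(62): free voice 0 | voices=[- 65 68 80]
Op 6: note_on(66): voice 0 is free -> assigned | voices=[66 65 68 80]
Op 7: note_on(60): all voices busy, STEAL voice 1 (pitch 65, oldest) -> assign | voices=[66 60 68 80]

Answer: 1 none none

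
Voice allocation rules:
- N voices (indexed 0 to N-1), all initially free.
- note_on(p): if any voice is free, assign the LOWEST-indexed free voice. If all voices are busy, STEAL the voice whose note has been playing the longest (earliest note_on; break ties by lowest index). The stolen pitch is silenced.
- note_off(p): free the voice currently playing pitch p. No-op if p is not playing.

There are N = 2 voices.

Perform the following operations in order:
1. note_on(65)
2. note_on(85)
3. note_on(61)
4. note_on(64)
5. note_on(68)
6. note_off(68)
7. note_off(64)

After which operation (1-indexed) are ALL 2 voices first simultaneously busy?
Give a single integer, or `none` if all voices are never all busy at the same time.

Op 1: note_on(65): voice 0 is free -> assigned | voices=[65 -]
Op 2: note_on(85): voice 1 is free -> assigned | voices=[65 85]
Op 3: note_on(61): all voices busy, STEAL voice 0 (pitch 65, oldest) -> assign | voices=[61 85]
Op 4: note_on(64): all voices busy, STEAL voice 1 (pitch 85, oldest) -> assign | voices=[61 64]
Op 5: note_on(68): all voices busy, STEAL voice 0 (pitch 61, oldest) -> assign | voices=[68 64]
Op 6: note_off(68): free voice 0 | voices=[- 64]
Op 7: note_off(64): free voice 1 | voices=[- -]

Answer: 2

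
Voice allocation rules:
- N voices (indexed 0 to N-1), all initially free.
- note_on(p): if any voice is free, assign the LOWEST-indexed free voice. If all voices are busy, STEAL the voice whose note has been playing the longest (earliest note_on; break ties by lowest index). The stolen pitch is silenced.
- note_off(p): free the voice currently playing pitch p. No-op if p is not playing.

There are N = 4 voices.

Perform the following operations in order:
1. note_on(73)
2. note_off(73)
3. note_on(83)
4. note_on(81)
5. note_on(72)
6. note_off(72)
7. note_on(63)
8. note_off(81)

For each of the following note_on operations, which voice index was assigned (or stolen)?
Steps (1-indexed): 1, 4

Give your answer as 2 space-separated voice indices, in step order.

Answer: 0 1

Derivation:
Op 1: note_on(73): voice 0 is free -> assigned | voices=[73 - - -]
Op 2: note_off(73): free voice 0 | voices=[- - - -]
Op 3: note_on(83): voice 0 is free -> assigned | voices=[83 - - -]
Op 4: note_on(81): voice 1 is free -> assigned | voices=[83 81 - -]
Op 5: note_on(72): voice 2 is free -> assigned | voices=[83 81 72 -]
Op 6: note_off(72): free voice 2 | voices=[83 81 - -]
Op 7: note_on(63): voice 2 is free -> assigned | voices=[83 81 63 -]
Op 8: note_off(81): free voice 1 | voices=[83 - 63 -]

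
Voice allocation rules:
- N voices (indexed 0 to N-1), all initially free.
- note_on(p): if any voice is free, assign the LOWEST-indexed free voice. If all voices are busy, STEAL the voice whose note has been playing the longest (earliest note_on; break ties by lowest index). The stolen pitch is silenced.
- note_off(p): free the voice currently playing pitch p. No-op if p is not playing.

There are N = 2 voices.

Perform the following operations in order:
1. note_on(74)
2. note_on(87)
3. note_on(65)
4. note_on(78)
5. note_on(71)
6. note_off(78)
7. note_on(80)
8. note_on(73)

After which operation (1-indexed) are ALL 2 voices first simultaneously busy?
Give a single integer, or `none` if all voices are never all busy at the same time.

Answer: 2

Derivation:
Op 1: note_on(74): voice 0 is free -> assigned | voices=[74 -]
Op 2: note_on(87): voice 1 is free -> assigned | voices=[74 87]
Op 3: note_on(65): all voices busy, STEAL voice 0 (pitch 74, oldest) -> assign | voices=[65 87]
Op 4: note_on(78): all voices busy, STEAL voice 1 (pitch 87, oldest) -> assign | voices=[65 78]
Op 5: note_on(71): all voices busy, STEAL voice 0 (pitch 65, oldest) -> assign | voices=[71 78]
Op 6: note_off(78): free voice 1 | voices=[71 -]
Op 7: note_on(80): voice 1 is free -> assigned | voices=[71 80]
Op 8: note_on(73): all voices busy, STEAL voice 0 (pitch 71, oldest) -> assign | voices=[73 80]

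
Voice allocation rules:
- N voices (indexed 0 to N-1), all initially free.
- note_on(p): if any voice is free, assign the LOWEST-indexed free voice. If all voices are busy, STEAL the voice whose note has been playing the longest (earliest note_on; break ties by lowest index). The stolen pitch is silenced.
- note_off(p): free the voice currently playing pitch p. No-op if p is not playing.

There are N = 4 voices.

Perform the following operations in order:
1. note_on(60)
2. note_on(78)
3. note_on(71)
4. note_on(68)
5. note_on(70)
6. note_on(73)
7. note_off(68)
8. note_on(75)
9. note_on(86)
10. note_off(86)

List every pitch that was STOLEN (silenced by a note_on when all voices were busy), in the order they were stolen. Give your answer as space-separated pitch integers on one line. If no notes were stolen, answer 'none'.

Answer: 60 78 71

Derivation:
Op 1: note_on(60): voice 0 is free -> assigned | voices=[60 - - -]
Op 2: note_on(78): voice 1 is free -> assigned | voices=[60 78 - -]
Op 3: note_on(71): voice 2 is free -> assigned | voices=[60 78 71 -]
Op 4: note_on(68): voice 3 is free -> assigned | voices=[60 78 71 68]
Op 5: note_on(70): all voices busy, STEAL voice 0 (pitch 60, oldest) -> assign | voices=[70 78 71 68]
Op 6: note_on(73): all voices busy, STEAL voice 1 (pitch 78, oldest) -> assign | voices=[70 73 71 68]
Op 7: note_off(68): free voice 3 | voices=[70 73 71 -]
Op 8: note_on(75): voice 3 is free -> assigned | voices=[70 73 71 75]
Op 9: note_on(86): all voices busy, STEAL voice 2 (pitch 71, oldest) -> assign | voices=[70 73 86 75]
Op 10: note_off(86): free voice 2 | voices=[70 73 - 75]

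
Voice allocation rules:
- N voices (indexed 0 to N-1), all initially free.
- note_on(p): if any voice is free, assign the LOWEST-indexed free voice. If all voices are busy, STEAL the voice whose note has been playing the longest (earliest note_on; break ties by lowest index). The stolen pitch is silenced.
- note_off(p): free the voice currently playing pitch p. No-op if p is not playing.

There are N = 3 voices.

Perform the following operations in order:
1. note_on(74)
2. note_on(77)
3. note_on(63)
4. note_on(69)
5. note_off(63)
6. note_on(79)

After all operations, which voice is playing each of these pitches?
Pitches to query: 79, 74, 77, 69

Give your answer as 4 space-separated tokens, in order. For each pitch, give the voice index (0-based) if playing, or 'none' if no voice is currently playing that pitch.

Answer: 2 none 1 0

Derivation:
Op 1: note_on(74): voice 0 is free -> assigned | voices=[74 - -]
Op 2: note_on(77): voice 1 is free -> assigned | voices=[74 77 -]
Op 3: note_on(63): voice 2 is free -> assigned | voices=[74 77 63]
Op 4: note_on(69): all voices busy, STEAL voice 0 (pitch 74, oldest) -> assign | voices=[69 77 63]
Op 5: note_off(63): free voice 2 | voices=[69 77 -]
Op 6: note_on(79): voice 2 is free -> assigned | voices=[69 77 79]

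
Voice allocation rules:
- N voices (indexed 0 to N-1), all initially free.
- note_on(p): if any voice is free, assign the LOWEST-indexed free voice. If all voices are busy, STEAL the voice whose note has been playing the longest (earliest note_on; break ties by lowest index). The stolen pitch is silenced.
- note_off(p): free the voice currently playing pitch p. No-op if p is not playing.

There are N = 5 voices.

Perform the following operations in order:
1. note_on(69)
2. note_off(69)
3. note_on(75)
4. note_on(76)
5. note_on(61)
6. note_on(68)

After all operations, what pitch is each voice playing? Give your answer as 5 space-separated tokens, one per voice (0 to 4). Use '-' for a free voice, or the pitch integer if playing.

Answer: 75 76 61 68 -

Derivation:
Op 1: note_on(69): voice 0 is free -> assigned | voices=[69 - - - -]
Op 2: note_off(69): free voice 0 | voices=[- - - - -]
Op 3: note_on(75): voice 0 is free -> assigned | voices=[75 - - - -]
Op 4: note_on(76): voice 1 is free -> assigned | voices=[75 76 - - -]
Op 5: note_on(61): voice 2 is free -> assigned | voices=[75 76 61 - -]
Op 6: note_on(68): voice 3 is free -> assigned | voices=[75 76 61 68 -]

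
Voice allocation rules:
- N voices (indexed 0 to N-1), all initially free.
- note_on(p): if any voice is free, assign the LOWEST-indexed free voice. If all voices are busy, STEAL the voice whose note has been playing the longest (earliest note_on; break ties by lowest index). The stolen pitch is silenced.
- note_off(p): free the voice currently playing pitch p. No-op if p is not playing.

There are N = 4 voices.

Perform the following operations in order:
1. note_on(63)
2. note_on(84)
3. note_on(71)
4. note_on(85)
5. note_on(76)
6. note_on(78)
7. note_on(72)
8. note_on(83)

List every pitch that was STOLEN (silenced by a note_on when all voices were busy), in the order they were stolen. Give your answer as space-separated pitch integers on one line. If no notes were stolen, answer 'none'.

Answer: 63 84 71 85

Derivation:
Op 1: note_on(63): voice 0 is free -> assigned | voices=[63 - - -]
Op 2: note_on(84): voice 1 is free -> assigned | voices=[63 84 - -]
Op 3: note_on(71): voice 2 is free -> assigned | voices=[63 84 71 -]
Op 4: note_on(85): voice 3 is free -> assigned | voices=[63 84 71 85]
Op 5: note_on(76): all voices busy, STEAL voice 0 (pitch 63, oldest) -> assign | voices=[76 84 71 85]
Op 6: note_on(78): all voices busy, STEAL voice 1 (pitch 84, oldest) -> assign | voices=[76 78 71 85]
Op 7: note_on(72): all voices busy, STEAL voice 2 (pitch 71, oldest) -> assign | voices=[76 78 72 85]
Op 8: note_on(83): all voices busy, STEAL voice 3 (pitch 85, oldest) -> assign | voices=[76 78 72 83]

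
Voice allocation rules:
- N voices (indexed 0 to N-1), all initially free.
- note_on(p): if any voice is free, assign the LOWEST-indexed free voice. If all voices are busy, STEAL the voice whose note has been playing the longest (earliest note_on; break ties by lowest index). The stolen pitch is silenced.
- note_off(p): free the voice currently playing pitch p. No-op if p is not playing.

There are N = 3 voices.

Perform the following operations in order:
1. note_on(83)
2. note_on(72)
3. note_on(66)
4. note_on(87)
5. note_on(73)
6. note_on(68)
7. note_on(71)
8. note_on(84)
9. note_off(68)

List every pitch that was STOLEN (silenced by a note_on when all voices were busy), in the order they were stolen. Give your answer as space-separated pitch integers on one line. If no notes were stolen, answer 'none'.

Answer: 83 72 66 87 73

Derivation:
Op 1: note_on(83): voice 0 is free -> assigned | voices=[83 - -]
Op 2: note_on(72): voice 1 is free -> assigned | voices=[83 72 -]
Op 3: note_on(66): voice 2 is free -> assigned | voices=[83 72 66]
Op 4: note_on(87): all voices busy, STEAL voice 0 (pitch 83, oldest) -> assign | voices=[87 72 66]
Op 5: note_on(73): all voices busy, STEAL voice 1 (pitch 72, oldest) -> assign | voices=[87 73 66]
Op 6: note_on(68): all voices busy, STEAL voice 2 (pitch 66, oldest) -> assign | voices=[87 73 68]
Op 7: note_on(71): all voices busy, STEAL voice 0 (pitch 87, oldest) -> assign | voices=[71 73 68]
Op 8: note_on(84): all voices busy, STEAL voice 1 (pitch 73, oldest) -> assign | voices=[71 84 68]
Op 9: note_off(68): free voice 2 | voices=[71 84 -]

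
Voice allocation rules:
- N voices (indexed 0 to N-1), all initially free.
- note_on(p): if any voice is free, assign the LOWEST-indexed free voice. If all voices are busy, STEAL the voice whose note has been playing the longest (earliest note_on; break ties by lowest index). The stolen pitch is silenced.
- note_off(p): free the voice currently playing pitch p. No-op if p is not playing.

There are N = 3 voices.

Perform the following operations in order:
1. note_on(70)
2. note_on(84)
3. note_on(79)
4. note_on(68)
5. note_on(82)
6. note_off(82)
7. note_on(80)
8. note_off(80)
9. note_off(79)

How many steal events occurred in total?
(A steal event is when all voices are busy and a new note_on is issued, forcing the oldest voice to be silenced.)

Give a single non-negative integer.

Answer: 2

Derivation:
Op 1: note_on(70): voice 0 is free -> assigned | voices=[70 - -]
Op 2: note_on(84): voice 1 is free -> assigned | voices=[70 84 -]
Op 3: note_on(79): voice 2 is free -> assigned | voices=[70 84 79]
Op 4: note_on(68): all voices busy, STEAL voice 0 (pitch 70, oldest) -> assign | voices=[68 84 79]
Op 5: note_on(82): all voices busy, STEAL voice 1 (pitch 84, oldest) -> assign | voices=[68 82 79]
Op 6: note_off(82): free voice 1 | voices=[68 - 79]
Op 7: note_on(80): voice 1 is free -> assigned | voices=[68 80 79]
Op 8: note_off(80): free voice 1 | voices=[68 - 79]
Op 9: note_off(79): free voice 2 | voices=[68 - -]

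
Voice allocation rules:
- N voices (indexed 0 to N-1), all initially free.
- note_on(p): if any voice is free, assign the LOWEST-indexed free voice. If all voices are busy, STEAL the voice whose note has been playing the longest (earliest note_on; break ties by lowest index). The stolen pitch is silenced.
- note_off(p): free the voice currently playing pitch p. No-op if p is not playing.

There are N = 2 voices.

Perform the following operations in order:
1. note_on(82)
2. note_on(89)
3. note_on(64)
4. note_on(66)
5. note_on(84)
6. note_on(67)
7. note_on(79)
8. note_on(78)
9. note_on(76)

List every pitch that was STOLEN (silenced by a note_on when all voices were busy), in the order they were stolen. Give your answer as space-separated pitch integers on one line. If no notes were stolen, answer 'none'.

Op 1: note_on(82): voice 0 is free -> assigned | voices=[82 -]
Op 2: note_on(89): voice 1 is free -> assigned | voices=[82 89]
Op 3: note_on(64): all voices busy, STEAL voice 0 (pitch 82, oldest) -> assign | voices=[64 89]
Op 4: note_on(66): all voices busy, STEAL voice 1 (pitch 89, oldest) -> assign | voices=[64 66]
Op 5: note_on(84): all voices busy, STEAL voice 0 (pitch 64, oldest) -> assign | voices=[84 66]
Op 6: note_on(67): all voices busy, STEAL voice 1 (pitch 66, oldest) -> assign | voices=[84 67]
Op 7: note_on(79): all voices busy, STEAL voice 0 (pitch 84, oldest) -> assign | voices=[79 67]
Op 8: note_on(78): all voices busy, STEAL voice 1 (pitch 67, oldest) -> assign | voices=[79 78]
Op 9: note_on(76): all voices busy, STEAL voice 0 (pitch 79, oldest) -> assign | voices=[76 78]

Answer: 82 89 64 66 84 67 79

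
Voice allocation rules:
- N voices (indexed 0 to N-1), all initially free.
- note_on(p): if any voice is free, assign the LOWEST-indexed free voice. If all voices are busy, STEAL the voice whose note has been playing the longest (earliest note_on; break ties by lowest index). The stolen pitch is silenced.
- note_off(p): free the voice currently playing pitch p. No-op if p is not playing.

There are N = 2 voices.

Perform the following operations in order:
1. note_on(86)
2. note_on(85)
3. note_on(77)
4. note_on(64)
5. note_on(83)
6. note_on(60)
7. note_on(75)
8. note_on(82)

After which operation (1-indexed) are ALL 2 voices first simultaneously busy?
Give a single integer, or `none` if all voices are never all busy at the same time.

Op 1: note_on(86): voice 0 is free -> assigned | voices=[86 -]
Op 2: note_on(85): voice 1 is free -> assigned | voices=[86 85]
Op 3: note_on(77): all voices busy, STEAL voice 0 (pitch 86, oldest) -> assign | voices=[77 85]
Op 4: note_on(64): all voices busy, STEAL voice 1 (pitch 85, oldest) -> assign | voices=[77 64]
Op 5: note_on(83): all voices busy, STEAL voice 0 (pitch 77, oldest) -> assign | voices=[83 64]
Op 6: note_on(60): all voices busy, STEAL voice 1 (pitch 64, oldest) -> assign | voices=[83 60]
Op 7: note_on(75): all voices busy, STEAL voice 0 (pitch 83, oldest) -> assign | voices=[75 60]
Op 8: note_on(82): all voices busy, STEAL voice 1 (pitch 60, oldest) -> assign | voices=[75 82]

Answer: 2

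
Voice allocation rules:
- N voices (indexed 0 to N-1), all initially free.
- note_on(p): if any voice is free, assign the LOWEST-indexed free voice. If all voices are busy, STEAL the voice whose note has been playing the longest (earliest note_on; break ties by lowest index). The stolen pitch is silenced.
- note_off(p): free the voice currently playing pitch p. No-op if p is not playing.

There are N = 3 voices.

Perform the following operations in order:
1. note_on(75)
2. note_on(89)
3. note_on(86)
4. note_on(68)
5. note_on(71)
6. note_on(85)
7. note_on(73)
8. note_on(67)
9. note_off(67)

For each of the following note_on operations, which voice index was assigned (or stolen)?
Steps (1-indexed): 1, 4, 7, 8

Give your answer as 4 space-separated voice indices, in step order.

Op 1: note_on(75): voice 0 is free -> assigned | voices=[75 - -]
Op 2: note_on(89): voice 1 is free -> assigned | voices=[75 89 -]
Op 3: note_on(86): voice 2 is free -> assigned | voices=[75 89 86]
Op 4: note_on(68): all voices busy, STEAL voice 0 (pitch 75, oldest) -> assign | voices=[68 89 86]
Op 5: note_on(71): all voices busy, STEAL voice 1 (pitch 89, oldest) -> assign | voices=[68 71 86]
Op 6: note_on(85): all voices busy, STEAL voice 2 (pitch 86, oldest) -> assign | voices=[68 71 85]
Op 7: note_on(73): all voices busy, STEAL voice 0 (pitch 68, oldest) -> assign | voices=[73 71 85]
Op 8: note_on(67): all voices busy, STEAL voice 1 (pitch 71, oldest) -> assign | voices=[73 67 85]
Op 9: note_off(67): free voice 1 | voices=[73 - 85]

Answer: 0 0 0 1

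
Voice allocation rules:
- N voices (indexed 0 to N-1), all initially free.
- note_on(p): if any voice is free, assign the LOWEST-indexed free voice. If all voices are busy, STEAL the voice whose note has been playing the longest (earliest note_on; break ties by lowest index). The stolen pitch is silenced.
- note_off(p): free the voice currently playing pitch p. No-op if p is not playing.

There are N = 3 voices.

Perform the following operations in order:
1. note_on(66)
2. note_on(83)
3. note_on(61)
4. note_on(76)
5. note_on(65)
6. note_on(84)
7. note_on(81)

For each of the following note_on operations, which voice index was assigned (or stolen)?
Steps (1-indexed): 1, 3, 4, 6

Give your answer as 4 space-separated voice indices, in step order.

Answer: 0 2 0 2

Derivation:
Op 1: note_on(66): voice 0 is free -> assigned | voices=[66 - -]
Op 2: note_on(83): voice 1 is free -> assigned | voices=[66 83 -]
Op 3: note_on(61): voice 2 is free -> assigned | voices=[66 83 61]
Op 4: note_on(76): all voices busy, STEAL voice 0 (pitch 66, oldest) -> assign | voices=[76 83 61]
Op 5: note_on(65): all voices busy, STEAL voice 1 (pitch 83, oldest) -> assign | voices=[76 65 61]
Op 6: note_on(84): all voices busy, STEAL voice 2 (pitch 61, oldest) -> assign | voices=[76 65 84]
Op 7: note_on(81): all voices busy, STEAL voice 0 (pitch 76, oldest) -> assign | voices=[81 65 84]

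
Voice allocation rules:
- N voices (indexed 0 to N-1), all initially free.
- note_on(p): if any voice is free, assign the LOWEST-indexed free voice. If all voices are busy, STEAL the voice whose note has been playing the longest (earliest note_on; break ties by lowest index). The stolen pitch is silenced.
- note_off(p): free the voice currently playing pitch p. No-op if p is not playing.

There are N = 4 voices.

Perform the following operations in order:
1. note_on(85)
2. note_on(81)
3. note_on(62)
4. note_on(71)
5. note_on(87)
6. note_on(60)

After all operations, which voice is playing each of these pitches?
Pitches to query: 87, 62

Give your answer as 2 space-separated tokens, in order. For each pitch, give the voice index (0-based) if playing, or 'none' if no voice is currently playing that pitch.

Answer: 0 2

Derivation:
Op 1: note_on(85): voice 0 is free -> assigned | voices=[85 - - -]
Op 2: note_on(81): voice 1 is free -> assigned | voices=[85 81 - -]
Op 3: note_on(62): voice 2 is free -> assigned | voices=[85 81 62 -]
Op 4: note_on(71): voice 3 is free -> assigned | voices=[85 81 62 71]
Op 5: note_on(87): all voices busy, STEAL voice 0 (pitch 85, oldest) -> assign | voices=[87 81 62 71]
Op 6: note_on(60): all voices busy, STEAL voice 1 (pitch 81, oldest) -> assign | voices=[87 60 62 71]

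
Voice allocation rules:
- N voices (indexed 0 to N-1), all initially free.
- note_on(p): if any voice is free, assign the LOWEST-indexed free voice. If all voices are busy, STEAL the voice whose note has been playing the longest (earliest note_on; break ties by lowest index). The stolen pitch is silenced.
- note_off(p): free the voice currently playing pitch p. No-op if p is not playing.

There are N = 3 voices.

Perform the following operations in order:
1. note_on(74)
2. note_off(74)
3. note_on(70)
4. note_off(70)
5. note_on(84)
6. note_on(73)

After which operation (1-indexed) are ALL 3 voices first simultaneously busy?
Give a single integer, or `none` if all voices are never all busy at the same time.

Op 1: note_on(74): voice 0 is free -> assigned | voices=[74 - -]
Op 2: note_off(74): free voice 0 | voices=[- - -]
Op 3: note_on(70): voice 0 is free -> assigned | voices=[70 - -]
Op 4: note_off(70): free voice 0 | voices=[- - -]
Op 5: note_on(84): voice 0 is free -> assigned | voices=[84 - -]
Op 6: note_on(73): voice 1 is free -> assigned | voices=[84 73 -]

Answer: none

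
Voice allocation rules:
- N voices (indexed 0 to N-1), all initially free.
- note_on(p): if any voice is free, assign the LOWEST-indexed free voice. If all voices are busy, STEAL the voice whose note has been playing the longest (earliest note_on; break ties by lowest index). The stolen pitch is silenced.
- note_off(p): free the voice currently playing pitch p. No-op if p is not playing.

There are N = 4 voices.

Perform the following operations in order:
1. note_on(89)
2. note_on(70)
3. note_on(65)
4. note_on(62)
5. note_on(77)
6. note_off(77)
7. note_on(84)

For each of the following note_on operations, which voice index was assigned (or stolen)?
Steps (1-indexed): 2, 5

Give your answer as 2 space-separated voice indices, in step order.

Op 1: note_on(89): voice 0 is free -> assigned | voices=[89 - - -]
Op 2: note_on(70): voice 1 is free -> assigned | voices=[89 70 - -]
Op 3: note_on(65): voice 2 is free -> assigned | voices=[89 70 65 -]
Op 4: note_on(62): voice 3 is free -> assigned | voices=[89 70 65 62]
Op 5: note_on(77): all voices busy, STEAL voice 0 (pitch 89, oldest) -> assign | voices=[77 70 65 62]
Op 6: note_off(77): free voice 0 | voices=[- 70 65 62]
Op 7: note_on(84): voice 0 is free -> assigned | voices=[84 70 65 62]

Answer: 1 0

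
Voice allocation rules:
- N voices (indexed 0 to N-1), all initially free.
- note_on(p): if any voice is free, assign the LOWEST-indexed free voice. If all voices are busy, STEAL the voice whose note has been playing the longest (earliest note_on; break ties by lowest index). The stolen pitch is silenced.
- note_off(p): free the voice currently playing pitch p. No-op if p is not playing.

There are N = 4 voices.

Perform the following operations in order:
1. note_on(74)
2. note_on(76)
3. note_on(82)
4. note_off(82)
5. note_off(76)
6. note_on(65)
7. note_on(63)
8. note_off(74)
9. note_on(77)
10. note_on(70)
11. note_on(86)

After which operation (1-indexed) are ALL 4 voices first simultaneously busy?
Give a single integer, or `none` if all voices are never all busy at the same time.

Answer: 10

Derivation:
Op 1: note_on(74): voice 0 is free -> assigned | voices=[74 - - -]
Op 2: note_on(76): voice 1 is free -> assigned | voices=[74 76 - -]
Op 3: note_on(82): voice 2 is free -> assigned | voices=[74 76 82 -]
Op 4: note_off(82): free voice 2 | voices=[74 76 - -]
Op 5: note_off(76): free voice 1 | voices=[74 - - -]
Op 6: note_on(65): voice 1 is free -> assigned | voices=[74 65 - -]
Op 7: note_on(63): voice 2 is free -> assigned | voices=[74 65 63 -]
Op 8: note_off(74): free voice 0 | voices=[- 65 63 -]
Op 9: note_on(77): voice 0 is free -> assigned | voices=[77 65 63 -]
Op 10: note_on(70): voice 3 is free -> assigned | voices=[77 65 63 70]
Op 11: note_on(86): all voices busy, STEAL voice 1 (pitch 65, oldest) -> assign | voices=[77 86 63 70]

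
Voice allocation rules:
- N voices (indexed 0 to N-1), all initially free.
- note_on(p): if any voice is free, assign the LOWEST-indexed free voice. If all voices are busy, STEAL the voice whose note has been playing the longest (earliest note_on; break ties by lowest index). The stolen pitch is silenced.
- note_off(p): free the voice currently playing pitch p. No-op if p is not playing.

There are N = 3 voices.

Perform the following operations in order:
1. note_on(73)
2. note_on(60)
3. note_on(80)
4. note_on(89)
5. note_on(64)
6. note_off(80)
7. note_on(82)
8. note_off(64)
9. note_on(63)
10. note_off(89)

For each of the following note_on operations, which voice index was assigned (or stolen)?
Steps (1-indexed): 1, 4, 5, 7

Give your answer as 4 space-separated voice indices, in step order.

Op 1: note_on(73): voice 0 is free -> assigned | voices=[73 - -]
Op 2: note_on(60): voice 1 is free -> assigned | voices=[73 60 -]
Op 3: note_on(80): voice 2 is free -> assigned | voices=[73 60 80]
Op 4: note_on(89): all voices busy, STEAL voice 0 (pitch 73, oldest) -> assign | voices=[89 60 80]
Op 5: note_on(64): all voices busy, STEAL voice 1 (pitch 60, oldest) -> assign | voices=[89 64 80]
Op 6: note_off(80): free voice 2 | voices=[89 64 -]
Op 7: note_on(82): voice 2 is free -> assigned | voices=[89 64 82]
Op 8: note_off(64): free voice 1 | voices=[89 - 82]
Op 9: note_on(63): voice 1 is free -> assigned | voices=[89 63 82]
Op 10: note_off(89): free voice 0 | voices=[- 63 82]

Answer: 0 0 1 2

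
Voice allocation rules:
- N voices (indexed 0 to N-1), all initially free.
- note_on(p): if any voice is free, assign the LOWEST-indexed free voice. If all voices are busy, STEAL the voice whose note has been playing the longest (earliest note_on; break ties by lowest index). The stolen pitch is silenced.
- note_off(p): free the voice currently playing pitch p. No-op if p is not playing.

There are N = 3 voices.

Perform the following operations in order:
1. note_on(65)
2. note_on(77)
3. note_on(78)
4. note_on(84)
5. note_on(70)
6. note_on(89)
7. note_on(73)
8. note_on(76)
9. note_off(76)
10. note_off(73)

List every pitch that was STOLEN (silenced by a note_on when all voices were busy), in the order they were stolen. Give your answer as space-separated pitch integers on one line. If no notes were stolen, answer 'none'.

Op 1: note_on(65): voice 0 is free -> assigned | voices=[65 - -]
Op 2: note_on(77): voice 1 is free -> assigned | voices=[65 77 -]
Op 3: note_on(78): voice 2 is free -> assigned | voices=[65 77 78]
Op 4: note_on(84): all voices busy, STEAL voice 0 (pitch 65, oldest) -> assign | voices=[84 77 78]
Op 5: note_on(70): all voices busy, STEAL voice 1 (pitch 77, oldest) -> assign | voices=[84 70 78]
Op 6: note_on(89): all voices busy, STEAL voice 2 (pitch 78, oldest) -> assign | voices=[84 70 89]
Op 7: note_on(73): all voices busy, STEAL voice 0 (pitch 84, oldest) -> assign | voices=[73 70 89]
Op 8: note_on(76): all voices busy, STEAL voice 1 (pitch 70, oldest) -> assign | voices=[73 76 89]
Op 9: note_off(76): free voice 1 | voices=[73 - 89]
Op 10: note_off(73): free voice 0 | voices=[- - 89]

Answer: 65 77 78 84 70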